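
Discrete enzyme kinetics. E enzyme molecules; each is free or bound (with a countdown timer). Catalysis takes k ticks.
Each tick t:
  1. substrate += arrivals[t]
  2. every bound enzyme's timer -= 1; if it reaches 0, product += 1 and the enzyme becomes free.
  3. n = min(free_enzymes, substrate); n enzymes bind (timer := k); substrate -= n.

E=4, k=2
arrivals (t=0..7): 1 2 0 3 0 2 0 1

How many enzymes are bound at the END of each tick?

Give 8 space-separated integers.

t=0: arr=1 -> substrate=0 bound=1 product=0
t=1: arr=2 -> substrate=0 bound=3 product=0
t=2: arr=0 -> substrate=0 bound=2 product=1
t=3: arr=3 -> substrate=0 bound=3 product=3
t=4: arr=0 -> substrate=0 bound=3 product=3
t=5: arr=2 -> substrate=0 bound=2 product=6
t=6: arr=0 -> substrate=0 bound=2 product=6
t=7: arr=1 -> substrate=0 bound=1 product=8

Answer: 1 3 2 3 3 2 2 1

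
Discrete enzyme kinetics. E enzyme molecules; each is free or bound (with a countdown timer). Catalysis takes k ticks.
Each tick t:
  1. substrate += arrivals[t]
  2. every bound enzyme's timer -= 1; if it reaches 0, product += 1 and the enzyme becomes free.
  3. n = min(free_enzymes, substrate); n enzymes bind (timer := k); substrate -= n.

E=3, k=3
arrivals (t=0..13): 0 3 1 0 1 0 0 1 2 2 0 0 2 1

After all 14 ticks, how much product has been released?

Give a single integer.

Answer: 9

Derivation:
t=0: arr=0 -> substrate=0 bound=0 product=0
t=1: arr=3 -> substrate=0 bound=3 product=0
t=2: arr=1 -> substrate=1 bound=3 product=0
t=3: arr=0 -> substrate=1 bound=3 product=0
t=4: arr=1 -> substrate=0 bound=2 product=3
t=5: arr=0 -> substrate=0 bound=2 product=3
t=6: arr=0 -> substrate=0 bound=2 product=3
t=7: arr=1 -> substrate=0 bound=1 product=5
t=8: arr=2 -> substrate=0 bound=3 product=5
t=9: arr=2 -> substrate=2 bound=3 product=5
t=10: arr=0 -> substrate=1 bound=3 product=6
t=11: arr=0 -> substrate=0 bound=2 product=8
t=12: arr=2 -> substrate=1 bound=3 product=8
t=13: arr=1 -> substrate=1 bound=3 product=9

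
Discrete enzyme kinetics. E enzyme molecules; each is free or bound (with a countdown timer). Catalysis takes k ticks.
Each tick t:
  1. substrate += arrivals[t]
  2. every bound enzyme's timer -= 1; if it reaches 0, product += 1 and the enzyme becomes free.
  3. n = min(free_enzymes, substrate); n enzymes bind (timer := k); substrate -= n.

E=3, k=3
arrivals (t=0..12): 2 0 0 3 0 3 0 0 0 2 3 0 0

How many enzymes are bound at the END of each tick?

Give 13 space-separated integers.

t=0: arr=2 -> substrate=0 bound=2 product=0
t=1: arr=0 -> substrate=0 bound=2 product=0
t=2: arr=0 -> substrate=0 bound=2 product=0
t=3: arr=3 -> substrate=0 bound=3 product=2
t=4: arr=0 -> substrate=0 bound=3 product=2
t=5: arr=3 -> substrate=3 bound=3 product=2
t=6: arr=0 -> substrate=0 bound=3 product=5
t=7: arr=0 -> substrate=0 bound=3 product=5
t=8: arr=0 -> substrate=0 bound=3 product=5
t=9: arr=2 -> substrate=0 bound=2 product=8
t=10: arr=3 -> substrate=2 bound=3 product=8
t=11: arr=0 -> substrate=2 bound=3 product=8
t=12: arr=0 -> substrate=0 bound=3 product=10

Answer: 2 2 2 3 3 3 3 3 3 2 3 3 3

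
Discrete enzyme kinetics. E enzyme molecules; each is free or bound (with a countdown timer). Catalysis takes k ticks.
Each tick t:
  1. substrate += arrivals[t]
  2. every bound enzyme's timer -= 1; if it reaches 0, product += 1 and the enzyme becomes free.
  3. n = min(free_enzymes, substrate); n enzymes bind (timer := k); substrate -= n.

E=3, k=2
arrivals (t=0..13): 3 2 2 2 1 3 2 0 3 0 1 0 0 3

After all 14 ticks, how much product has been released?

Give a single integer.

t=0: arr=3 -> substrate=0 bound=3 product=0
t=1: arr=2 -> substrate=2 bound=3 product=0
t=2: arr=2 -> substrate=1 bound=3 product=3
t=3: arr=2 -> substrate=3 bound=3 product=3
t=4: arr=1 -> substrate=1 bound=3 product=6
t=5: arr=3 -> substrate=4 bound=3 product=6
t=6: arr=2 -> substrate=3 bound=3 product=9
t=7: arr=0 -> substrate=3 bound=3 product=9
t=8: arr=3 -> substrate=3 bound=3 product=12
t=9: arr=0 -> substrate=3 bound=3 product=12
t=10: arr=1 -> substrate=1 bound=3 product=15
t=11: arr=0 -> substrate=1 bound=3 product=15
t=12: arr=0 -> substrate=0 bound=1 product=18
t=13: arr=3 -> substrate=1 bound=3 product=18

Answer: 18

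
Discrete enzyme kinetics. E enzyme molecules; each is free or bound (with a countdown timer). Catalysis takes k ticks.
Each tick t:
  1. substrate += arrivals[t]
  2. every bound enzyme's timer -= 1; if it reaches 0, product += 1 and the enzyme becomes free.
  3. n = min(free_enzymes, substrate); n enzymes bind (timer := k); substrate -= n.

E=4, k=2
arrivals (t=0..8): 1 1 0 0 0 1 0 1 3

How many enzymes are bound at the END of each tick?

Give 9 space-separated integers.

Answer: 1 2 1 0 0 1 1 1 4

Derivation:
t=0: arr=1 -> substrate=0 bound=1 product=0
t=1: arr=1 -> substrate=0 bound=2 product=0
t=2: arr=0 -> substrate=0 bound=1 product=1
t=3: arr=0 -> substrate=0 bound=0 product=2
t=4: arr=0 -> substrate=0 bound=0 product=2
t=5: arr=1 -> substrate=0 bound=1 product=2
t=6: arr=0 -> substrate=0 bound=1 product=2
t=7: arr=1 -> substrate=0 bound=1 product=3
t=8: arr=3 -> substrate=0 bound=4 product=3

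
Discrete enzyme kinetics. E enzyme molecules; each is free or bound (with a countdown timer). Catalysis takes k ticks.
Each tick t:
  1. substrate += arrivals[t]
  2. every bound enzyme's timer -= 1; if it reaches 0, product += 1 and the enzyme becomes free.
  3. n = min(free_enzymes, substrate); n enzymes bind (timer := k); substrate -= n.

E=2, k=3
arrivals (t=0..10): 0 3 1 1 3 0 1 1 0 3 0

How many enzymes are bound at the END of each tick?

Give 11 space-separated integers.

Answer: 0 2 2 2 2 2 2 2 2 2 2

Derivation:
t=0: arr=0 -> substrate=0 bound=0 product=0
t=1: arr=3 -> substrate=1 bound=2 product=0
t=2: arr=1 -> substrate=2 bound=2 product=0
t=3: arr=1 -> substrate=3 bound=2 product=0
t=4: arr=3 -> substrate=4 bound=2 product=2
t=5: arr=0 -> substrate=4 bound=2 product=2
t=6: arr=1 -> substrate=5 bound=2 product=2
t=7: arr=1 -> substrate=4 bound=2 product=4
t=8: arr=0 -> substrate=4 bound=2 product=4
t=9: arr=3 -> substrate=7 bound=2 product=4
t=10: arr=0 -> substrate=5 bound=2 product=6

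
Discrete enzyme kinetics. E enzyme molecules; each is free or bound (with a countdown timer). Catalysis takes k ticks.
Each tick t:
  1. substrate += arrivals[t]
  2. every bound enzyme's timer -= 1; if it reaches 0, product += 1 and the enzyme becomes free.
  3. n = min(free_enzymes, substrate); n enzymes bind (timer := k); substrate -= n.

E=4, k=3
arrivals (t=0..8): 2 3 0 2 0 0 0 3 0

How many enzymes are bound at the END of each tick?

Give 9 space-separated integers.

Answer: 2 4 4 4 3 3 1 3 3

Derivation:
t=0: arr=2 -> substrate=0 bound=2 product=0
t=1: arr=3 -> substrate=1 bound=4 product=0
t=2: arr=0 -> substrate=1 bound=4 product=0
t=3: arr=2 -> substrate=1 bound=4 product=2
t=4: arr=0 -> substrate=0 bound=3 product=4
t=5: arr=0 -> substrate=0 bound=3 product=4
t=6: arr=0 -> substrate=0 bound=1 product=6
t=7: arr=3 -> substrate=0 bound=3 product=7
t=8: arr=0 -> substrate=0 bound=3 product=7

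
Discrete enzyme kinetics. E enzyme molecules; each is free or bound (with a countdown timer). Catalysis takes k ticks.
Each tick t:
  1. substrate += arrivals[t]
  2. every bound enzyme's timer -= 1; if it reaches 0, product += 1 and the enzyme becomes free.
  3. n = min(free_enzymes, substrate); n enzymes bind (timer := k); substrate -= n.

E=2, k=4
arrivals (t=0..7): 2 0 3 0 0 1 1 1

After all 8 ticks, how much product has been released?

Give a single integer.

Answer: 2

Derivation:
t=0: arr=2 -> substrate=0 bound=2 product=0
t=1: arr=0 -> substrate=0 bound=2 product=0
t=2: arr=3 -> substrate=3 bound=2 product=0
t=3: arr=0 -> substrate=3 bound=2 product=0
t=4: arr=0 -> substrate=1 bound=2 product=2
t=5: arr=1 -> substrate=2 bound=2 product=2
t=6: arr=1 -> substrate=3 bound=2 product=2
t=7: arr=1 -> substrate=4 bound=2 product=2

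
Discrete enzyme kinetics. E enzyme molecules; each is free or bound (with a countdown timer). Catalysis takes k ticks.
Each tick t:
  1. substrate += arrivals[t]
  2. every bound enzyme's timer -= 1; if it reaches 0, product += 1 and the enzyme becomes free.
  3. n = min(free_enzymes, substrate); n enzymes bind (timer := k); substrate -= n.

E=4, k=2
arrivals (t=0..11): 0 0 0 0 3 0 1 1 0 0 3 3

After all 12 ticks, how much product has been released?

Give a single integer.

t=0: arr=0 -> substrate=0 bound=0 product=0
t=1: arr=0 -> substrate=0 bound=0 product=0
t=2: arr=0 -> substrate=0 bound=0 product=0
t=3: arr=0 -> substrate=0 bound=0 product=0
t=4: arr=3 -> substrate=0 bound=3 product=0
t=5: arr=0 -> substrate=0 bound=3 product=0
t=6: arr=1 -> substrate=0 bound=1 product=3
t=7: arr=1 -> substrate=0 bound=2 product=3
t=8: arr=0 -> substrate=0 bound=1 product=4
t=9: arr=0 -> substrate=0 bound=0 product=5
t=10: arr=3 -> substrate=0 bound=3 product=5
t=11: arr=3 -> substrate=2 bound=4 product=5

Answer: 5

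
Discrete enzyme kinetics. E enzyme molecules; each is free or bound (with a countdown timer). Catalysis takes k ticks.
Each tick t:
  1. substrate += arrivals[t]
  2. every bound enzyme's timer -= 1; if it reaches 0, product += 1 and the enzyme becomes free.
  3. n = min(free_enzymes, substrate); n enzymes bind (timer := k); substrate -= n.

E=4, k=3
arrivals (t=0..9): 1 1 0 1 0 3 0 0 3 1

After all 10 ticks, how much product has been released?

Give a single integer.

Answer: 6

Derivation:
t=0: arr=1 -> substrate=0 bound=1 product=0
t=1: arr=1 -> substrate=0 bound=2 product=0
t=2: arr=0 -> substrate=0 bound=2 product=0
t=3: arr=1 -> substrate=0 bound=2 product=1
t=4: arr=0 -> substrate=0 bound=1 product=2
t=5: arr=3 -> substrate=0 bound=4 product=2
t=6: arr=0 -> substrate=0 bound=3 product=3
t=7: arr=0 -> substrate=0 bound=3 product=3
t=8: arr=3 -> substrate=0 bound=3 product=6
t=9: arr=1 -> substrate=0 bound=4 product=6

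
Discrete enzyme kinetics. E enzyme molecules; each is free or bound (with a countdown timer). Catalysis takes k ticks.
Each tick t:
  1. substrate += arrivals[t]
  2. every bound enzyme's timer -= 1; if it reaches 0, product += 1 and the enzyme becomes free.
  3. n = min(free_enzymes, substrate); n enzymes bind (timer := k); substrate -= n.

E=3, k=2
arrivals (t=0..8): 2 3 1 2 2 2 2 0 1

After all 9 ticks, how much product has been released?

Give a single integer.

t=0: arr=2 -> substrate=0 bound=2 product=0
t=1: arr=3 -> substrate=2 bound=3 product=0
t=2: arr=1 -> substrate=1 bound=3 product=2
t=3: arr=2 -> substrate=2 bound=3 product=3
t=4: arr=2 -> substrate=2 bound=3 product=5
t=5: arr=2 -> substrate=3 bound=3 product=6
t=6: arr=2 -> substrate=3 bound=3 product=8
t=7: arr=0 -> substrate=2 bound=3 product=9
t=8: arr=1 -> substrate=1 bound=3 product=11

Answer: 11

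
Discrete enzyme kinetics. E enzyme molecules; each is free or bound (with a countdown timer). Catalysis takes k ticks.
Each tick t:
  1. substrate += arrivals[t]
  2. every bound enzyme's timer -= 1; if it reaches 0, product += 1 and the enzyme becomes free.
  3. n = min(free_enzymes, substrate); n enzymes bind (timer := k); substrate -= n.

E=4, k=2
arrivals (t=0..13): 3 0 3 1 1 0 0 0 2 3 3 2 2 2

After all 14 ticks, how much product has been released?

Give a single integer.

t=0: arr=3 -> substrate=0 bound=3 product=0
t=1: arr=0 -> substrate=0 bound=3 product=0
t=2: arr=3 -> substrate=0 bound=3 product=3
t=3: arr=1 -> substrate=0 bound=4 product=3
t=4: arr=1 -> substrate=0 bound=2 product=6
t=5: arr=0 -> substrate=0 bound=1 product=7
t=6: arr=0 -> substrate=0 bound=0 product=8
t=7: arr=0 -> substrate=0 bound=0 product=8
t=8: arr=2 -> substrate=0 bound=2 product=8
t=9: arr=3 -> substrate=1 bound=4 product=8
t=10: arr=3 -> substrate=2 bound=4 product=10
t=11: arr=2 -> substrate=2 bound=4 product=12
t=12: arr=2 -> substrate=2 bound=4 product=14
t=13: arr=2 -> substrate=2 bound=4 product=16

Answer: 16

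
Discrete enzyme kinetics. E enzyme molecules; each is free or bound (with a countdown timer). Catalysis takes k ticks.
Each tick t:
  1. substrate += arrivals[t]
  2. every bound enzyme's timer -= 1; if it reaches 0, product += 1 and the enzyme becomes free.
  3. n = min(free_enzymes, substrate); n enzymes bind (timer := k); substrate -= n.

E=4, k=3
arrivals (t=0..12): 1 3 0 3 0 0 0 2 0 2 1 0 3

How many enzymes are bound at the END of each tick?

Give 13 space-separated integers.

t=0: arr=1 -> substrate=0 bound=1 product=0
t=1: arr=3 -> substrate=0 bound=4 product=0
t=2: arr=0 -> substrate=0 bound=4 product=0
t=3: arr=3 -> substrate=2 bound=4 product=1
t=4: arr=0 -> substrate=0 bound=3 product=4
t=5: arr=0 -> substrate=0 bound=3 product=4
t=6: arr=0 -> substrate=0 bound=2 product=5
t=7: arr=2 -> substrate=0 bound=2 product=7
t=8: arr=0 -> substrate=0 bound=2 product=7
t=9: arr=2 -> substrate=0 bound=4 product=7
t=10: arr=1 -> substrate=0 bound=3 product=9
t=11: arr=0 -> substrate=0 bound=3 product=9
t=12: arr=3 -> substrate=0 bound=4 product=11

Answer: 1 4 4 4 3 3 2 2 2 4 3 3 4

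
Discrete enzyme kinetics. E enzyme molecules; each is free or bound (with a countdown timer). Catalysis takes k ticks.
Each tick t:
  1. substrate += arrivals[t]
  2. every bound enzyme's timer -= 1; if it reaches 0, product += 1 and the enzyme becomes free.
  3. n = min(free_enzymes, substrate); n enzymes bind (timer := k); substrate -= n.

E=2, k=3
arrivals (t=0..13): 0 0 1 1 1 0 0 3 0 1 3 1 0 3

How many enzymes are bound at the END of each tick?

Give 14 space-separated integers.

Answer: 0 0 1 2 2 2 1 2 2 2 2 2 2 2

Derivation:
t=0: arr=0 -> substrate=0 bound=0 product=0
t=1: arr=0 -> substrate=0 bound=0 product=0
t=2: arr=1 -> substrate=0 bound=1 product=0
t=3: arr=1 -> substrate=0 bound=2 product=0
t=4: arr=1 -> substrate=1 bound=2 product=0
t=5: arr=0 -> substrate=0 bound=2 product=1
t=6: arr=0 -> substrate=0 bound=1 product=2
t=7: arr=3 -> substrate=2 bound=2 product=2
t=8: arr=0 -> substrate=1 bound=2 product=3
t=9: arr=1 -> substrate=2 bound=2 product=3
t=10: arr=3 -> substrate=4 bound=2 product=4
t=11: arr=1 -> substrate=4 bound=2 product=5
t=12: arr=0 -> substrate=4 bound=2 product=5
t=13: arr=3 -> substrate=6 bound=2 product=6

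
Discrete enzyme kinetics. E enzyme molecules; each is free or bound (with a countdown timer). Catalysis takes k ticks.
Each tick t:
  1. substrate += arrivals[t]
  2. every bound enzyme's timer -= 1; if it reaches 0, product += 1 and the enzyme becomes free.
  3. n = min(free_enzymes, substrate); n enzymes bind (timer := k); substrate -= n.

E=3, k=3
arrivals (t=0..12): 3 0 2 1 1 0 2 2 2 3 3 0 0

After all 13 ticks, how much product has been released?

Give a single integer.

t=0: arr=3 -> substrate=0 bound=3 product=0
t=1: arr=0 -> substrate=0 bound=3 product=0
t=2: arr=2 -> substrate=2 bound=3 product=0
t=3: arr=1 -> substrate=0 bound=3 product=3
t=4: arr=1 -> substrate=1 bound=3 product=3
t=5: arr=0 -> substrate=1 bound=3 product=3
t=6: arr=2 -> substrate=0 bound=3 product=6
t=7: arr=2 -> substrate=2 bound=3 product=6
t=8: arr=2 -> substrate=4 bound=3 product=6
t=9: arr=3 -> substrate=4 bound=3 product=9
t=10: arr=3 -> substrate=7 bound=3 product=9
t=11: arr=0 -> substrate=7 bound=3 product=9
t=12: arr=0 -> substrate=4 bound=3 product=12

Answer: 12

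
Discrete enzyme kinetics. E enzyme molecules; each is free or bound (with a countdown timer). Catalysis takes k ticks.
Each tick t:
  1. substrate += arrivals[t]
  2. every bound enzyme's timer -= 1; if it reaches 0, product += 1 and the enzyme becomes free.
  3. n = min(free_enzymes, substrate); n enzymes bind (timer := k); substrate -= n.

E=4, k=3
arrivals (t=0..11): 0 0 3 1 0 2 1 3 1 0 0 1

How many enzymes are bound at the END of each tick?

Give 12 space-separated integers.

t=0: arr=0 -> substrate=0 bound=0 product=0
t=1: arr=0 -> substrate=0 bound=0 product=0
t=2: arr=3 -> substrate=0 bound=3 product=0
t=3: arr=1 -> substrate=0 bound=4 product=0
t=4: arr=0 -> substrate=0 bound=4 product=0
t=5: arr=2 -> substrate=0 bound=3 product=3
t=6: arr=1 -> substrate=0 bound=3 product=4
t=7: arr=3 -> substrate=2 bound=4 product=4
t=8: arr=1 -> substrate=1 bound=4 product=6
t=9: arr=0 -> substrate=0 bound=4 product=7
t=10: arr=0 -> substrate=0 bound=3 product=8
t=11: arr=1 -> substrate=0 bound=2 product=10

Answer: 0 0 3 4 4 3 3 4 4 4 3 2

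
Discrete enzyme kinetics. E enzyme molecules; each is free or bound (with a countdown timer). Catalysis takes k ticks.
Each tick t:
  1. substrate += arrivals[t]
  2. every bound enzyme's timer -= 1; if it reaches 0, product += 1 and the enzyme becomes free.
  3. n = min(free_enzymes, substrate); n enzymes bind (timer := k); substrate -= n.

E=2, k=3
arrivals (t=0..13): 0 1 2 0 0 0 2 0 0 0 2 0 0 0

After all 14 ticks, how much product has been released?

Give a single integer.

Answer: 7

Derivation:
t=0: arr=0 -> substrate=0 bound=0 product=0
t=1: arr=1 -> substrate=0 bound=1 product=0
t=2: arr=2 -> substrate=1 bound=2 product=0
t=3: arr=0 -> substrate=1 bound=2 product=0
t=4: arr=0 -> substrate=0 bound=2 product=1
t=5: arr=0 -> substrate=0 bound=1 product=2
t=6: arr=2 -> substrate=1 bound=2 product=2
t=7: arr=0 -> substrate=0 bound=2 product=3
t=8: arr=0 -> substrate=0 bound=2 product=3
t=9: arr=0 -> substrate=0 bound=1 product=4
t=10: arr=2 -> substrate=0 bound=2 product=5
t=11: arr=0 -> substrate=0 bound=2 product=5
t=12: arr=0 -> substrate=0 bound=2 product=5
t=13: arr=0 -> substrate=0 bound=0 product=7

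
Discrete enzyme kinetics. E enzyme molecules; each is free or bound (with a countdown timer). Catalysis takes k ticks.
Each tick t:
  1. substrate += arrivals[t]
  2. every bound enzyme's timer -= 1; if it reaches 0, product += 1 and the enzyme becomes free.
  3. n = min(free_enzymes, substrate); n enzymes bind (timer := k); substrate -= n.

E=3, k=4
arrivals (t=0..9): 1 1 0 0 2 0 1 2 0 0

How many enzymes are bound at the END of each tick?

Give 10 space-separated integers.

t=0: arr=1 -> substrate=0 bound=1 product=0
t=1: arr=1 -> substrate=0 bound=2 product=0
t=2: arr=0 -> substrate=0 bound=2 product=0
t=3: arr=0 -> substrate=0 bound=2 product=0
t=4: arr=2 -> substrate=0 bound=3 product=1
t=5: arr=0 -> substrate=0 bound=2 product=2
t=6: arr=1 -> substrate=0 bound=3 product=2
t=7: arr=2 -> substrate=2 bound=3 product=2
t=8: arr=0 -> substrate=0 bound=3 product=4
t=9: arr=0 -> substrate=0 bound=3 product=4

Answer: 1 2 2 2 3 2 3 3 3 3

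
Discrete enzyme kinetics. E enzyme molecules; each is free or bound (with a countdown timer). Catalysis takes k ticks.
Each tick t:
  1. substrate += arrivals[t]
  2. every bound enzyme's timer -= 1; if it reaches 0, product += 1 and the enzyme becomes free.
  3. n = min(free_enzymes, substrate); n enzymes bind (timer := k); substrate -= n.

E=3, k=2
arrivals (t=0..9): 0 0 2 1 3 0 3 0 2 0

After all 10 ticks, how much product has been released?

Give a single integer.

Answer: 9

Derivation:
t=0: arr=0 -> substrate=0 bound=0 product=0
t=1: arr=0 -> substrate=0 bound=0 product=0
t=2: arr=2 -> substrate=0 bound=2 product=0
t=3: arr=1 -> substrate=0 bound=3 product=0
t=4: arr=3 -> substrate=1 bound=3 product=2
t=5: arr=0 -> substrate=0 bound=3 product=3
t=6: arr=3 -> substrate=1 bound=3 product=5
t=7: arr=0 -> substrate=0 bound=3 product=6
t=8: arr=2 -> substrate=0 bound=3 product=8
t=9: arr=0 -> substrate=0 bound=2 product=9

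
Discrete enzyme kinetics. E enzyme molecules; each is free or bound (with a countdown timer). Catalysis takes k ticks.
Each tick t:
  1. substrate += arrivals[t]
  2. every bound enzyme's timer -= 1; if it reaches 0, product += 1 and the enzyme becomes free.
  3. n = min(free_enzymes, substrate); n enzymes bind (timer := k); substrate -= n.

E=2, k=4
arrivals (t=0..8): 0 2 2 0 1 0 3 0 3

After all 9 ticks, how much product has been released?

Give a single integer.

t=0: arr=0 -> substrate=0 bound=0 product=0
t=1: arr=2 -> substrate=0 bound=2 product=0
t=2: arr=2 -> substrate=2 bound=2 product=0
t=3: arr=0 -> substrate=2 bound=2 product=0
t=4: arr=1 -> substrate=3 bound=2 product=0
t=5: arr=0 -> substrate=1 bound=2 product=2
t=6: arr=3 -> substrate=4 bound=2 product=2
t=7: arr=0 -> substrate=4 bound=2 product=2
t=8: arr=3 -> substrate=7 bound=2 product=2

Answer: 2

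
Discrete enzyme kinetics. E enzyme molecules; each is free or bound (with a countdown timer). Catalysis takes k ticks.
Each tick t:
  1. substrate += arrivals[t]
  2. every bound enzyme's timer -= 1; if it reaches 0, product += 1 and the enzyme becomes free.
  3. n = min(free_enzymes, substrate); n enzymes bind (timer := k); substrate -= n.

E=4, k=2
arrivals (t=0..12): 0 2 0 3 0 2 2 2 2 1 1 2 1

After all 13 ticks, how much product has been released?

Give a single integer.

t=0: arr=0 -> substrate=0 bound=0 product=0
t=1: arr=2 -> substrate=0 bound=2 product=0
t=2: arr=0 -> substrate=0 bound=2 product=0
t=3: arr=3 -> substrate=0 bound=3 product=2
t=4: arr=0 -> substrate=0 bound=3 product=2
t=5: arr=2 -> substrate=0 bound=2 product=5
t=6: arr=2 -> substrate=0 bound=4 product=5
t=7: arr=2 -> substrate=0 bound=4 product=7
t=8: arr=2 -> substrate=0 bound=4 product=9
t=9: arr=1 -> substrate=0 bound=3 product=11
t=10: arr=1 -> substrate=0 bound=2 product=13
t=11: arr=2 -> substrate=0 bound=3 product=14
t=12: arr=1 -> substrate=0 bound=3 product=15

Answer: 15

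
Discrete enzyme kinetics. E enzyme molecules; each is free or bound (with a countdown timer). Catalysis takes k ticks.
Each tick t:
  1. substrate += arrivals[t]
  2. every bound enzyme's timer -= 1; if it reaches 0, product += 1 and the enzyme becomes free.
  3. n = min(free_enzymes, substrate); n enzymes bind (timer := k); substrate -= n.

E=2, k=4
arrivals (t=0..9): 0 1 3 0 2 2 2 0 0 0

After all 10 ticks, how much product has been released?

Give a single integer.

t=0: arr=0 -> substrate=0 bound=0 product=0
t=1: arr=1 -> substrate=0 bound=1 product=0
t=2: arr=3 -> substrate=2 bound=2 product=0
t=3: arr=0 -> substrate=2 bound=2 product=0
t=4: arr=2 -> substrate=4 bound=2 product=0
t=5: arr=2 -> substrate=5 bound=2 product=1
t=6: arr=2 -> substrate=6 bound=2 product=2
t=7: arr=0 -> substrate=6 bound=2 product=2
t=8: arr=0 -> substrate=6 bound=2 product=2
t=9: arr=0 -> substrate=5 bound=2 product=3

Answer: 3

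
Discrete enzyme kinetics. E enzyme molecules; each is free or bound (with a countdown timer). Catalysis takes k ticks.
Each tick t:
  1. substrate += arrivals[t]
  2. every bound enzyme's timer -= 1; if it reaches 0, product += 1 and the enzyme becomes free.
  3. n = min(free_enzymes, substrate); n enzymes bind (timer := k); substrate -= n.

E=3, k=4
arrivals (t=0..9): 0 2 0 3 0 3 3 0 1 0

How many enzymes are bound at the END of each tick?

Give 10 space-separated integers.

t=0: arr=0 -> substrate=0 bound=0 product=0
t=1: arr=2 -> substrate=0 bound=2 product=0
t=2: arr=0 -> substrate=0 bound=2 product=0
t=3: arr=3 -> substrate=2 bound=3 product=0
t=4: arr=0 -> substrate=2 bound=3 product=0
t=5: arr=3 -> substrate=3 bound=3 product=2
t=6: arr=3 -> substrate=6 bound=3 product=2
t=7: arr=0 -> substrate=5 bound=3 product=3
t=8: arr=1 -> substrate=6 bound=3 product=3
t=9: arr=0 -> substrate=4 bound=3 product=5

Answer: 0 2 2 3 3 3 3 3 3 3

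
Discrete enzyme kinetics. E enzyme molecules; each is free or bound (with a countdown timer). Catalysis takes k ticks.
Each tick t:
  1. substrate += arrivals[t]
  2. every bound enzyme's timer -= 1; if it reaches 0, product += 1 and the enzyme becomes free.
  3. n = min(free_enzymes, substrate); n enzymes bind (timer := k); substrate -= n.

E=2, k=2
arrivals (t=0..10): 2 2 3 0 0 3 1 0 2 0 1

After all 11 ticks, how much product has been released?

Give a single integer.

t=0: arr=2 -> substrate=0 bound=2 product=0
t=1: arr=2 -> substrate=2 bound=2 product=0
t=2: arr=3 -> substrate=3 bound=2 product=2
t=3: arr=0 -> substrate=3 bound=2 product=2
t=4: arr=0 -> substrate=1 bound=2 product=4
t=5: arr=3 -> substrate=4 bound=2 product=4
t=6: arr=1 -> substrate=3 bound=2 product=6
t=7: arr=0 -> substrate=3 bound=2 product=6
t=8: arr=2 -> substrate=3 bound=2 product=8
t=9: arr=0 -> substrate=3 bound=2 product=8
t=10: arr=1 -> substrate=2 bound=2 product=10

Answer: 10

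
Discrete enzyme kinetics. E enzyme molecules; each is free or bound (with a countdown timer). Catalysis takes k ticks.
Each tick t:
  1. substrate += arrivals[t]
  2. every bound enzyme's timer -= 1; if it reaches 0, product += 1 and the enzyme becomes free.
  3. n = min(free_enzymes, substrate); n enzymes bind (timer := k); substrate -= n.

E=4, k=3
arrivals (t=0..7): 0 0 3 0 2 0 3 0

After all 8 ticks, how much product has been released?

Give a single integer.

Answer: 4

Derivation:
t=0: arr=0 -> substrate=0 bound=0 product=0
t=1: arr=0 -> substrate=0 bound=0 product=0
t=2: arr=3 -> substrate=0 bound=3 product=0
t=3: arr=0 -> substrate=0 bound=3 product=0
t=4: arr=2 -> substrate=1 bound=4 product=0
t=5: arr=0 -> substrate=0 bound=2 product=3
t=6: arr=3 -> substrate=1 bound=4 product=3
t=7: arr=0 -> substrate=0 bound=4 product=4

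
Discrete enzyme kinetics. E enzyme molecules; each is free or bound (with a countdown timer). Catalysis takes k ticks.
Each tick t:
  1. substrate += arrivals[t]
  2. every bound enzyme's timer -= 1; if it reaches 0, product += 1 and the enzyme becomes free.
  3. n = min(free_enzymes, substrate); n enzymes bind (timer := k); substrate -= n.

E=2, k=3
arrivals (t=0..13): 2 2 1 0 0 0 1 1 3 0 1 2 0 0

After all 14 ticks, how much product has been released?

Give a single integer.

t=0: arr=2 -> substrate=0 bound=2 product=0
t=1: arr=2 -> substrate=2 bound=2 product=0
t=2: arr=1 -> substrate=3 bound=2 product=0
t=3: arr=0 -> substrate=1 bound=2 product=2
t=4: arr=0 -> substrate=1 bound=2 product=2
t=5: arr=0 -> substrate=1 bound=2 product=2
t=6: arr=1 -> substrate=0 bound=2 product=4
t=7: arr=1 -> substrate=1 bound=2 product=4
t=8: arr=3 -> substrate=4 bound=2 product=4
t=9: arr=0 -> substrate=2 bound=2 product=6
t=10: arr=1 -> substrate=3 bound=2 product=6
t=11: arr=2 -> substrate=5 bound=2 product=6
t=12: arr=0 -> substrate=3 bound=2 product=8
t=13: arr=0 -> substrate=3 bound=2 product=8

Answer: 8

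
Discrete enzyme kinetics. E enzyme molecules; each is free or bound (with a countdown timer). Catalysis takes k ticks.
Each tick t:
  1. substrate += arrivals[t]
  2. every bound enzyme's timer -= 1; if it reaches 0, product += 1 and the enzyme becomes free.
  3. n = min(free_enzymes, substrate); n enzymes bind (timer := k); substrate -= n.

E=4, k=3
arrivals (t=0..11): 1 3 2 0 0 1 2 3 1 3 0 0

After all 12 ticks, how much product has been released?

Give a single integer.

Answer: 11

Derivation:
t=0: arr=1 -> substrate=0 bound=1 product=0
t=1: arr=3 -> substrate=0 bound=4 product=0
t=2: arr=2 -> substrate=2 bound=4 product=0
t=3: arr=0 -> substrate=1 bound=4 product=1
t=4: arr=0 -> substrate=0 bound=2 product=4
t=5: arr=1 -> substrate=0 bound=3 product=4
t=6: arr=2 -> substrate=0 bound=4 product=5
t=7: arr=3 -> substrate=2 bound=4 product=6
t=8: arr=1 -> substrate=2 bound=4 product=7
t=9: arr=3 -> substrate=3 bound=4 product=9
t=10: arr=0 -> substrate=2 bound=4 product=10
t=11: arr=0 -> substrate=1 bound=4 product=11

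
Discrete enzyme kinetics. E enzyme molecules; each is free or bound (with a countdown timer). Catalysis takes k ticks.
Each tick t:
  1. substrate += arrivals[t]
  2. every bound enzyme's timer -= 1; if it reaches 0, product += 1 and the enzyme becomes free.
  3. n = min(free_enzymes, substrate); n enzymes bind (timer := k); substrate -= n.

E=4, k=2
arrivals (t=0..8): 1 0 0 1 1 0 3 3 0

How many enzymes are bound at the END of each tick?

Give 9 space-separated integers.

Answer: 1 1 0 1 2 1 3 4 3

Derivation:
t=0: arr=1 -> substrate=0 bound=1 product=0
t=1: arr=0 -> substrate=0 bound=1 product=0
t=2: arr=0 -> substrate=0 bound=0 product=1
t=3: arr=1 -> substrate=0 bound=1 product=1
t=4: arr=1 -> substrate=0 bound=2 product=1
t=5: arr=0 -> substrate=0 bound=1 product=2
t=6: arr=3 -> substrate=0 bound=3 product=3
t=7: arr=3 -> substrate=2 bound=4 product=3
t=8: arr=0 -> substrate=0 bound=3 product=6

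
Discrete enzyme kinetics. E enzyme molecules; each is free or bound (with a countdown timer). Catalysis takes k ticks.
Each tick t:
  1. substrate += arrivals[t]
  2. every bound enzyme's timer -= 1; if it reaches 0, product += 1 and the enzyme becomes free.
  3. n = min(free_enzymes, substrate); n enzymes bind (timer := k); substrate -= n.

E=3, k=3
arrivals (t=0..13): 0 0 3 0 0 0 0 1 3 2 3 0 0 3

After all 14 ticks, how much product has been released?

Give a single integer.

Answer: 7

Derivation:
t=0: arr=0 -> substrate=0 bound=0 product=0
t=1: arr=0 -> substrate=0 bound=0 product=0
t=2: arr=3 -> substrate=0 bound=3 product=0
t=3: arr=0 -> substrate=0 bound=3 product=0
t=4: arr=0 -> substrate=0 bound=3 product=0
t=5: arr=0 -> substrate=0 bound=0 product=3
t=6: arr=0 -> substrate=0 bound=0 product=3
t=7: arr=1 -> substrate=0 bound=1 product=3
t=8: arr=3 -> substrate=1 bound=3 product=3
t=9: arr=2 -> substrate=3 bound=3 product=3
t=10: arr=3 -> substrate=5 bound=3 product=4
t=11: arr=0 -> substrate=3 bound=3 product=6
t=12: arr=0 -> substrate=3 bound=3 product=6
t=13: arr=3 -> substrate=5 bound=3 product=7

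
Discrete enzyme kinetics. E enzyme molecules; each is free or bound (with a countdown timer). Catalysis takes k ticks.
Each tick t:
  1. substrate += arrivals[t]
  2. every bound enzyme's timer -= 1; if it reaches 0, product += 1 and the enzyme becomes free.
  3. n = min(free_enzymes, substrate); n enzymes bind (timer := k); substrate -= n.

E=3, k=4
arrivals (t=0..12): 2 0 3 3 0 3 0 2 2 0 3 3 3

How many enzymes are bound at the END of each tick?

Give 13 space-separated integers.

Answer: 2 2 3 3 3 3 3 3 3 3 3 3 3

Derivation:
t=0: arr=2 -> substrate=0 bound=2 product=0
t=1: arr=0 -> substrate=0 bound=2 product=0
t=2: arr=3 -> substrate=2 bound=3 product=0
t=3: arr=3 -> substrate=5 bound=3 product=0
t=4: arr=0 -> substrate=3 bound=3 product=2
t=5: arr=3 -> substrate=6 bound=3 product=2
t=6: arr=0 -> substrate=5 bound=3 product=3
t=7: arr=2 -> substrate=7 bound=3 product=3
t=8: arr=2 -> substrate=7 bound=3 product=5
t=9: arr=0 -> substrate=7 bound=3 product=5
t=10: arr=3 -> substrate=9 bound=3 product=6
t=11: arr=3 -> substrate=12 bound=3 product=6
t=12: arr=3 -> substrate=13 bound=3 product=8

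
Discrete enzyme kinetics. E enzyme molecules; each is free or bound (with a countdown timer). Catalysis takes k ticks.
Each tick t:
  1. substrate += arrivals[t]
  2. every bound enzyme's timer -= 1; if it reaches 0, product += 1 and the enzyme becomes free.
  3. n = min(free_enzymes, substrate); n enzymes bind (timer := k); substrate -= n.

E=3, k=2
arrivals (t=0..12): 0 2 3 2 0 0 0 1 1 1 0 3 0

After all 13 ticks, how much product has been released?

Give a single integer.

Answer: 10

Derivation:
t=0: arr=0 -> substrate=0 bound=0 product=0
t=1: arr=2 -> substrate=0 bound=2 product=0
t=2: arr=3 -> substrate=2 bound=3 product=0
t=3: arr=2 -> substrate=2 bound=3 product=2
t=4: arr=0 -> substrate=1 bound=3 product=3
t=5: arr=0 -> substrate=0 bound=2 product=5
t=6: arr=0 -> substrate=0 bound=1 product=6
t=7: arr=1 -> substrate=0 bound=1 product=7
t=8: arr=1 -> substrate=0 bound=2 product=7
t=9: arr=1 -> substrate=0 bound=2 product=8
t=10: arr=0 -> substrate=0 bound=1 product=9
t=11: arr=3 -> substrate=0 bound=3 product=10
t=12: arr=0 -> substrate=0 bound=3 product=10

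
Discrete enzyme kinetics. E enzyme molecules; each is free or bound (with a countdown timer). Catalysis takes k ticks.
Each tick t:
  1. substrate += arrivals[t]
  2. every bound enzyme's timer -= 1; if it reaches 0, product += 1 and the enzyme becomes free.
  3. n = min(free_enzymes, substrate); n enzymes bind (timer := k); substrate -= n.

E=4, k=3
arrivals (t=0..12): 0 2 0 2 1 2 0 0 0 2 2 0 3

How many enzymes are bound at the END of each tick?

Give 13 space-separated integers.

t=0: arr=0 -> substrate=0 bound=0 product=0
t=1: arr=2 -> substrate=0 bound=2 product=0
t=2: arr=0 -> substrate=0 bound=2 product=0
t=3: arr=2 -> substrate=0 bound=4 product=0
t=4: arr=1 -> substrate=0 bound=3 product=2
t=5: arr=2 -> substrate=1 bound=4 product=2
t=6: arr=0 -> substrate=0 bound=3 product=4
t=7: arr=0 -> substrate=0 bound=2 product=5
t=8: arr=0 -> substrate=0 bound=1 product=6
t=9: arr=2 -> substrate=0 bound=2 product=7
t=10: arr=2 -> substrate=0 bound=4 product=7
t=11: arr=0 -> substrate=0 bound=4 product=7
t=12: arr=3 -> substrate=1 bound=4 product=9

Answer: 0 2 2 4 3 4 3 2 1 2 4 4 4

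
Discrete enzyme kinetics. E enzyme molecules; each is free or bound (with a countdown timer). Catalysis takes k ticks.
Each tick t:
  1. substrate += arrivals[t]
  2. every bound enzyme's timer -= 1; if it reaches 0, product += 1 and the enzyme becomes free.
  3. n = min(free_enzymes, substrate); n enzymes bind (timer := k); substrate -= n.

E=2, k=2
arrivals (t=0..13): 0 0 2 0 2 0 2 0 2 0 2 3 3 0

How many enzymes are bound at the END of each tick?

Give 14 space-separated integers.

t=0: arr=0 -> substrate=0 bound=0 product=0
t=1: arr=0 -> substrate=0 bound=0 product=0
t=2: arr=2 -> substrate=0 bound=2 product=0
t=3: arr=0 -> substrate=0 bound=2 product=0
t=4: arr=2 -> substrate=0 bound=2 product=2
t=5: arr=0 -> substrate=0 bound=2 product=2
t=6: arr=2 -> substrate=0 bound=2 product=4
t=7: arr=0 -> substrate=0 bound=2 product=4
t=8: arr=2 -> substrate=0 bound=2 product=6
t=9: arr=0 -> substrate=0 bound=2 product=6
t=10: arr=2 -> substrate=0 bound=2 product=8
t=11: arr=3 -> substrate=3 bound=2 product=8
t=12: arr=3 -> substrate=4 bound=2 product=10
t=13: arr=0 -> substrate=4 bound=2 product=10

Answer: 0 0 2 2 2 2 2 2 2 2 2 2 2 2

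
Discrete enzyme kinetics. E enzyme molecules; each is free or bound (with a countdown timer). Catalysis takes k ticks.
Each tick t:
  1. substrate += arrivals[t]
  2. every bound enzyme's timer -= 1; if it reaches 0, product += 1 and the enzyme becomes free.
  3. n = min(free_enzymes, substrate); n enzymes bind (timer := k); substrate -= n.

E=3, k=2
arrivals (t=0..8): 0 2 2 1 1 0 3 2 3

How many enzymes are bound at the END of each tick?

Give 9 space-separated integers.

Answer: 0 2 3 3 3 1 3 3 3

Derivation:
t=0: arr=0 -> substrate=0 bound=0 product=0
t=1: arr=2 -> substrate=0 bound=2 product=0
t=2: arr=2 -> substrate=1 bound=3 product=0
t=3: arr=1 -> substrate=0 bound=3 product=2
t=4: arr=1 -> substrate=0 bound=3 product=3
t=5: arr=0 -> substrate=0 bound=1 product=5
t=6: arr=3 -> substrate=0 bound=3 product=6
t=7: arr=2 -> substrate=2 bound=3 product=6
t=8: arr=3 -> substrate=2 bound=3 product=9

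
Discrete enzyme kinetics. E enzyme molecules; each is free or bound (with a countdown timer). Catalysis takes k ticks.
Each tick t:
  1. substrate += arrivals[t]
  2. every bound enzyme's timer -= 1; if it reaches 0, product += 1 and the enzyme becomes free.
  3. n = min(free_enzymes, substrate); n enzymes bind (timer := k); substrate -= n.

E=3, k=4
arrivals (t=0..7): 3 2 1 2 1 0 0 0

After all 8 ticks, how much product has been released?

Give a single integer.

Answer: 3

Derivation:
t=0: arr=3 -> substrate=0 bound=3 product=0
t=1: arr=2 -> substrate=2 bound=3 product=0
t=2: arr=1 -> substrate=3 bound=3 product=0
t=3: arr=2 -> substrate=5 bound=3 product=0
t=4: arr=1 -> substrate=3 bound=3 product=3
t=5: arr=0 -> substrate=3 bound=3 product=3
t=6: arr=0 -> substrate=3 bound=3 product=3
t=7: arr=0 -> substrate=3 bound=3 product=3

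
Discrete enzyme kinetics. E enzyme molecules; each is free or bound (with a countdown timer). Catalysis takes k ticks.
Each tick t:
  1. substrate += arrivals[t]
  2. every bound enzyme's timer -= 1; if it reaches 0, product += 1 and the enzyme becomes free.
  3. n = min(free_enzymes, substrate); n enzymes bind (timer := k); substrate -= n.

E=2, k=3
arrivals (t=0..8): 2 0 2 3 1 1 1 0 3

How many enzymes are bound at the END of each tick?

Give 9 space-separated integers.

t=0: arr=2 -> substrate=0 bound=2 product=0
t=1: arr=0 -> substrate=0 bound=2 product=0
t=2: arr=2 -> substrate=2 bound=2 product=0
t=3: arr=3 -> substrate=3 bound=2 product=2
t=4: arr=1 -> substrate=4 bound=2 product=2
t=5: arr=1 -> substrate=5 bound=2 product=2
t=6: arr=1 -> substrate=4 bound=2 product=4
t=7: arr=0 -> substrate=4 bound=2 product=4
t=8: arr=3 -> substrate=7 bound=2 product=4

Answer: 2 2 2 2 2 2 2 2 2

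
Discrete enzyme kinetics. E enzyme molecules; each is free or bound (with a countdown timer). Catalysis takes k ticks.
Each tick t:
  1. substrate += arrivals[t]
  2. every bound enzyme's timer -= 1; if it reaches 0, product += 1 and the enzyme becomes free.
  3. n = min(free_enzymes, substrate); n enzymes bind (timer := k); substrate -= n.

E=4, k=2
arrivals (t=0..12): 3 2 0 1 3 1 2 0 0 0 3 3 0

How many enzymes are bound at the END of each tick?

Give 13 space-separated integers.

Answer: 3 4 2 2 4 4 3 2 0 0 3 4 3

Derivation:
t=0: arr=3 -> substrate=0 bound=3 product=0
t=1: arr=2 -> substrate=1 bound=4 product=0
t=2: arr=0 -> substrate=0 bound=2 product=3
t=3: arr=1 -> substrate=0 bound=2 product=4
t=4: arr=3 -> substrate=0 bound=4 product=5
t=5: arr=1 -> substrate=0 bound=4 product=6
t=6: arr=2 -> substrate=0 bound=3 product=9
t=7: arr=0 -> substrate=0 bound=2 product=10
t=8: arr=0 -> substrate=0 bound=0 product=12
t=9: arr=0 -> substrate=0 bound=0 product=12
t=10: arr=3 -> substrate=0 bound=3 product=12
t=11: arr=3 -> substrate=2 bound=4 product=12
t=12: arr=0 -> substrate=0 bound=3 product=15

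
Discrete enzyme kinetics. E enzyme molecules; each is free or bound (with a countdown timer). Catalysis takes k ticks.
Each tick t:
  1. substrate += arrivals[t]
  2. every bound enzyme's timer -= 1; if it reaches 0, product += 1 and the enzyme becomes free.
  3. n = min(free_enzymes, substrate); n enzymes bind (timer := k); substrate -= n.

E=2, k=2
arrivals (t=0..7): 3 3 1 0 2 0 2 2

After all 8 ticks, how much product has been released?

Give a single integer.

Answer: 6

Derivation:
t=0: arr=3 -> substrate=1 bound=2 product=0
t=1: arr=3 -> substrate=4 bound=2 product=0
t=2: arr=1 -> substrate=3 bound=2 product=2
t=3: arr=0 -> substrate=3 bound=2 product=2
t=4: arr=2 -> substrate=3 bound=2 product=4
t=5: arr=0 -> substrate=3 bound=2 product=4
t=6: arr=2 -> substrate=3 bound=2 product=6
t=7: arr=2 -> substrate=5 bound=2 product=6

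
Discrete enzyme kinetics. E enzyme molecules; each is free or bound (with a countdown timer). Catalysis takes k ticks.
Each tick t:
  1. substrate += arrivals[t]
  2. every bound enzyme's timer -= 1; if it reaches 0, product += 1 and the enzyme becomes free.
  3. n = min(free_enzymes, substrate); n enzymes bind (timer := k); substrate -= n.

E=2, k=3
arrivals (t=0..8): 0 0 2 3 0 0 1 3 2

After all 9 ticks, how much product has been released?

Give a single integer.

t=0: arr=0 -> substrate=0 bound=0 product=0
t=1: arr=0 -> substrate=0 bound=0 product=0
t=2: arr=2 -> substrate=0 bound=2 product=0
t=3: arr=3 -> substrate=3 bound=2 product=0
t=4: arr=0 -> substrate=3 bound=2 product=0
t=5: arr=0 -> substrate=1 bound=2 product=2
t=6: arr=1 -> substrate=2 bound=2 product=2
t=7: arr=3 -> substrate=5 bound=2 product=2
t=8: arr=2 -> substrate=5 bound=2 product=4

Answer: 4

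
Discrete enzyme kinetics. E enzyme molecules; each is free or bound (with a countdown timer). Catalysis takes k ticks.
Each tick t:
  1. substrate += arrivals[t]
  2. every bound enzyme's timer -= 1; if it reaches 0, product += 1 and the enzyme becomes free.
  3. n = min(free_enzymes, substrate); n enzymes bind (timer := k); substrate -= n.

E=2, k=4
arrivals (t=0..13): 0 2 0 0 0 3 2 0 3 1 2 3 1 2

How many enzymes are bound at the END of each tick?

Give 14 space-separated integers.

t=0: arr=0 -> substrate=0 bound=0 product=0
t=1: arr=2 -> substrate=0 bound=2 product=0
t=2: arr=0 -> substrate=0 bound=2 product=0
t=3: arr=0 -> substrate=0 bound=2 product=0
t=4: arr=0 -> substrate=0 bound=2 product=0
t=5: arr=3 -> substrate=1 bound=2 product=2
t=6: arr=2 -> substrate=3 bound=2 product=2
t=7: arr=0 -> substrate=3 bound=2 product=2
t=8: arr=3 -> substrate=6 bound=2 product=2
t=9: arr=1 -> substrate=5 bound=2 product=4
t=10: arr=2 -> substrate=7 bound=2 product=4
t=11: arr=3 -> substrate=10 bound=2 product=4
t=12: arr=1 -> substrate=11 bound=2 product=4
t=13: arr=2 -> substrate=11 bound=2 product=6

Answer: 0 2 2 2 2 2 2 2 2 2 2 2 2 2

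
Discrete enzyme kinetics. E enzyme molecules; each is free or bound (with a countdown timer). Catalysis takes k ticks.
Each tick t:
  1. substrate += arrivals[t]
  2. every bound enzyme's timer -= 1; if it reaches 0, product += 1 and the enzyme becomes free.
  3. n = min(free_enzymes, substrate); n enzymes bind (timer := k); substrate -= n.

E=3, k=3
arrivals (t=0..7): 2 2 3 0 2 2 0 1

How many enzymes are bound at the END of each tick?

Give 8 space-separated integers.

t=0: arr=2 -> substrate=0 bound=2 product=0
t=1: arr=2 -> substrate=1 bound=3 product=0
t=2: arr=3 -> substrate=4 bound=3 product=0
t=3: arr=0 -> substrate=2 bound=3 product=2
t=4: arr=2 -> substrate=3 bound=3 product=3
t=5: arr=2 -> substrate=5 bound=3 product=3
t=6: arr=0 -> substrate=3 bound=3 product=5
t=7: arr=1 -> substrate=3 bound=3 product=6

Answer: 2 3 3 3 3 3 3 3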